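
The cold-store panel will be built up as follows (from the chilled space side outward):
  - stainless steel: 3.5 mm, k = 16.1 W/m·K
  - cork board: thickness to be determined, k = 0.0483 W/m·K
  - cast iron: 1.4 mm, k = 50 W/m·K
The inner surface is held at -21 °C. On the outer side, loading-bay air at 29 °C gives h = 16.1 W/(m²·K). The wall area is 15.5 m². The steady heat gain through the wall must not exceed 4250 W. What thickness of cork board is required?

Using the resistance-network approach (series):
R_stainless steel = L/(kA) = 0.0035/(16.1×15.5) = 1.403×10^-5 K/W
R_cast iron = L/(kA) = 0.0014/(50×15.5) = 1.806×10^-6 K/W
R_outer film = 1/(h_o·A) = 1/(16.1×15.5) = 0.004007 K/W
Sum of the known resistances R_other = 0.004023 K/W
Required total resistance R_tot = ΔT/Q_allow = 50/4250 = 0.01176 K/W
R_cork board = R_tot − R_other = 0.007742 K/W
L = R·k·A = 0.007742×0.0483×15.5

L ≈ 5.8 mm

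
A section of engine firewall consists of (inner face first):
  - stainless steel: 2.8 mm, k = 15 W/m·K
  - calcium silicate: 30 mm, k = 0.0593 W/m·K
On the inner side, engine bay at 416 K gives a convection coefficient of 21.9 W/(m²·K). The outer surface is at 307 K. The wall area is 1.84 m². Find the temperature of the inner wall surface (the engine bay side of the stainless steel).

T ≈ 407 K

Series thermal resistances:
R_inner film = 1/(h_i·A) = 1/(21.9×1.84) = 0.02482 K/W
R_stainless steel = L/(kA) = 0.0028/(15×1.84) = 1.014×10^-4 K/W
R_calcium silicate = L/(kA) = 0.03/(0.0593×1.84) = 0.2749 K/W
R_total = 0.2999 K/W;  Q = ΔT/R_total = 109/0.2999 = 363.5 W
T_interface = T_inner − Q·ΣR(inner→interface) = 416 − 363×0.02482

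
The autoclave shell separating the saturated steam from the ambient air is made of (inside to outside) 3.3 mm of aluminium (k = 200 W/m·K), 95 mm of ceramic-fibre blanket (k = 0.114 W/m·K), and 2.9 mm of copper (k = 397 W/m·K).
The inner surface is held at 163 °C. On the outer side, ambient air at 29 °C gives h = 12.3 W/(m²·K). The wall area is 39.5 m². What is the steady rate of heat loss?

Using the resistance-network approach (series):
R_aluminium = L/(kA) = 0.0033/(200×39.5) = 4.177×10^-7 K/W
R_ceramic-fibre blanket = L/(kA) = 0.095/(0.114×39.5) = 0.0211 K/W
R_copper = L/(kA) = 0.0029/(397×39.5) = 1.849×10^-7 K/W
R_outer film = 1/(h_o·A) = 1/(12.3×39.5) = 0.002058 K/W
R_total = 0.02316 K/W
Q = ΔT / R_total = 134 / 0.02316

Q ≈ 5790 W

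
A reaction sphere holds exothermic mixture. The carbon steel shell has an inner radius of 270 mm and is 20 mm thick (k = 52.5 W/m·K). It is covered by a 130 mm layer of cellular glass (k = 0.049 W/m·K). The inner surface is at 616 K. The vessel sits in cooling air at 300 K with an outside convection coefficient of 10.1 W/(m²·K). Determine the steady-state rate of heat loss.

Q ≈ 178 W

Spherical conduction: R = (1/r_in − 1/r_out)/(4πk) per layer; series-sum.
R_carbon steel shell = (1/0.27 − 1/0.29)/(4π×52.5) = 3.872×10^-4 K/W
R_cellular glass = (1/0.29 − 1/0.42)/(4π×0.049) = 1.733 K/W
R_outer film = 1/(h·4πr_o²) = 1/(10.1×4π×0.42²) = 0.04467 K/W
R_total = 1.778 K/W
Q = ΔT/R_total = 316/1.778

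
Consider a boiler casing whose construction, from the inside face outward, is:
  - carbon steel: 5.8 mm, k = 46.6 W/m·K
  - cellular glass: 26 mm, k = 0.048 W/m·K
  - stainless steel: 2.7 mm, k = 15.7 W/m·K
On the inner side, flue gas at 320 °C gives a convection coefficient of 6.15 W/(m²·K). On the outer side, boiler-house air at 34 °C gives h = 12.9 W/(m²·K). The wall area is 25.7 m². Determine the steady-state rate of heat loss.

Q ≈ 9400 W

Using the resistance-network approach (series):
R_inner film = 1/(h_i·A) = 1/(6.15×25.7) = 0.006327 K/W
R_carbon steel = L/(kA) = 0.0058/(46.6×25.7) = 4.843×10^-6 K/W
R_cellular glass = L/(kA) = 0.026/(0.048×25.7) = 0.02108 K/W
R_stainless steel = L/(kA) = 0.0027/(15.7×25.7) = 6.692×10^-6 K/W
R_outer film = 1/(h_o·A) = 1/(12.9×25.7) = 0.003016 K/W
R_total = 0.03043 K/W
Q = ΔT / R_total = 286 / 0.03043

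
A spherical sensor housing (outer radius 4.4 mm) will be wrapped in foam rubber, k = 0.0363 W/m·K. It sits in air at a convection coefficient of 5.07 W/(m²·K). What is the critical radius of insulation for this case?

r_cr ≈ 14.3 mm

For a sphere r_cr = 2k/h = 2×0.0363/5.07
r_cr = 14.3 mm; since the bare radius (4.4 mm) is below r_cr, adding a thin layer of insulation will *increase* heat loss.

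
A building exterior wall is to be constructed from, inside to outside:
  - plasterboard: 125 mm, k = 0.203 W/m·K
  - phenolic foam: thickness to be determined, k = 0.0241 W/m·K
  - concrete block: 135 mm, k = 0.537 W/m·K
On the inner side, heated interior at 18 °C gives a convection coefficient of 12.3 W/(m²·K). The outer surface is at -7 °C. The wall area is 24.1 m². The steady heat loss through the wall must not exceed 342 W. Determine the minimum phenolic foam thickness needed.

Series thermal resistances:
R_inner film = 1/(h_i·A) = 1/(12.3×24.1) = 0.003373 K/W
R_plasterboard = L/(kA) = 0.125/(0.203×24.1) = 0.02555 K/W
R_concrete block = L/(kA) = 0.135/(0.537×24.1) = 0.01043 K/W
Sum of the known resistances R_other = 0.03936 K/W
Required total resistance R_tot = ΔT/Q_allow = 25/342 = 0.0731 K/W
R_phenolic foam = R_tot − R_other = 0.03374 K/W
L = R·k·A = 0.03374×0.0241×24.1

L ≈ 19.6 mm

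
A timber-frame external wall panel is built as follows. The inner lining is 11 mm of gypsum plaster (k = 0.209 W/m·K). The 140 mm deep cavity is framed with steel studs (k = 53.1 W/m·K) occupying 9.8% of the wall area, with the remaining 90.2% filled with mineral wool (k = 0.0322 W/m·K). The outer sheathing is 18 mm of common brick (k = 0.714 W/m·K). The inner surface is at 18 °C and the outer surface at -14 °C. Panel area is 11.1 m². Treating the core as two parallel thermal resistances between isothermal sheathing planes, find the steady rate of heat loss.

Sheathing layers in series; stud and cavity paths in parallel between them.
R_inner = 0.011/(0.209×11.1) = 0.004742 K/W
R_stud  = 0.14/(53.1×0.098×11.1) = 0.002424 K/W
R_cav   = 0.14/(0.0322×0.902×11.1) = 0.4343 K/W
1/R_core = 1/R_stud + 1/R_cav → R_core = 0.00241 K/W
R_outer = 0.018/(0.714×11.1) = 0.002271 K/W
R_total = 0.009423 K/W
Q = ΔT/R_total = 32/0.009423

Q ≈ 3400 W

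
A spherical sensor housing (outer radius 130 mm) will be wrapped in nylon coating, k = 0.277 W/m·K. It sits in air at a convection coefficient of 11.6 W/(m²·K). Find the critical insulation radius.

For a sphere r_cr = 2k/h = 2×0.277/11.6
r_cr = 47.8 mm; since the bare radius (130 mm) is above r_cr, any added insulation will reduce heat loss.

r_cr ≈ 47.8 mm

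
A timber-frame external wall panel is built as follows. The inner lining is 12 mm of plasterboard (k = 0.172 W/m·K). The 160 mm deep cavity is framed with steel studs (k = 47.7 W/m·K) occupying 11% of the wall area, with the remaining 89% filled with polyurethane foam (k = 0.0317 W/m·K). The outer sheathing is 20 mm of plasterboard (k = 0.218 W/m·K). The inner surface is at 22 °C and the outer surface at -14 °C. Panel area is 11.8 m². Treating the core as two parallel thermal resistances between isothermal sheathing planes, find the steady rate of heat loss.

Q ≈ 2210 W

Sheathing layers in series; stud and cavity paths in parallel between them.
R_inner = 0.012/(0.172×11.8) = 0.005912 K/W
R_stud  = 0.16/(47.7×0.11×11.8) = 0.002584 K/W
R_cav   = 0.16/(0.0317×0.89×11.8) = 0.4806 K/W
1/R_core = 1/R_stud + 1/R_cav → R_core = 0.00257 K/W
R_outer = 0.02/(0.218×11.8) = 0.007775 K/W
R_total = 0.01626 K/W
Q = ΔT/R_total = 36/0.01626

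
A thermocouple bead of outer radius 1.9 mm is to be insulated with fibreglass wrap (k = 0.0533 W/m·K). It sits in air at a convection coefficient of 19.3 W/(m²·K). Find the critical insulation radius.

r_cr ≈ 5.52 mm

For a sphere r_cr = 2k/h = 2×0.0533/19.3
r_cr = 5.52 mm; since the bare radius (1.9 mm) is below r_cr, adding a thin layer of insulation will *increase* heat loss.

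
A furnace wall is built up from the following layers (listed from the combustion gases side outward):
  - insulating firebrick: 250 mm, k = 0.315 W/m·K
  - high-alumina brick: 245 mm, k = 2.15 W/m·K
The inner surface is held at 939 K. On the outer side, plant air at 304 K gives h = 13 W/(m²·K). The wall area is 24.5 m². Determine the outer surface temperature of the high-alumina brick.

T ≈ 354 K

Using the resistance-network approach (series):
R_insulating firebrick = L/(kA) = 0.25/(0.315×24.5) = 0.03239 K/W
R_high-alumina brick = L/(kA) = 0.245/(2.15×24.5) = 0.004651 K/W
R_outer film = 1/(h_o·A) = 1/(13×24.5) = 0.00314 K/W
R_total = 0.04018 K/W;  Q = ΔT/R_total = 635/0.04018 = 15800 W
T_interface = T_inner − Q·ΣR(inner→interface) = 939 − 15800×0.03705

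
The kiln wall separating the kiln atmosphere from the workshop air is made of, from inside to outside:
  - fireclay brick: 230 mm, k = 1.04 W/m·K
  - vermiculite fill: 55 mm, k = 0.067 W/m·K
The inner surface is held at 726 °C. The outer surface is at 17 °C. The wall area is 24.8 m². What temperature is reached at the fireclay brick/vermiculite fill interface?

Thermal resistances in series:
R_fireclay brick = L/(kA) = 0.23/(1.04×24.8) = 0.008917 K/W
R_vermiculite fill = L/(kA) = 0.055/(0.067×24.8) = 0.0331 K/W
R_total = 0.04202 K/W;  Q = ΔT/R_total = 709/0.04202 = 16870 W
T_interface = T_inner − Q·ΣR(inner→interface) = 726 − 16900×0.008917

T ≈ 576 °C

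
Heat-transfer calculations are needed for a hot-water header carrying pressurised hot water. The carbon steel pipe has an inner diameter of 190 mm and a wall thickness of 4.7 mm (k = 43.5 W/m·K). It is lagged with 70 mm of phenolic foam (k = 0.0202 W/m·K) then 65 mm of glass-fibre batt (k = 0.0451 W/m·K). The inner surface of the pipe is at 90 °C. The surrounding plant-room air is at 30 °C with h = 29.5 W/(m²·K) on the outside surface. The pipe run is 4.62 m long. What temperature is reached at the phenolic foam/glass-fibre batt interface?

T ≈ 43.1 °C

Cylindrical conduction, so R = ln(r₂/r₁)/(2πkL) per layer, in series:
R_carbon steel pipe wall = ln(99.7/95)/(2π×43.5×4.62) = 3.824×10^-5 K/W
R_phenolic foam = ln(169.7/99.7)/(2π×0.0202×4.62) = 0.907 K/W
R_glass-fibre batt = ln(234.7/169.7)/(2π×0.0451×4.62) = 0.2477 K/W
R_outer film = 1/(h_o·2πr_oL) = 1/(29.5×2π×0.2347×4.62) = 0.004976 K/W
R_total = 1.16 K/W
Q = ΔT/R_total = 60/1.16
Q = 51.7 W
T_interface = T_inner − Q·ΣR(inner→interface) = 90 − 51.7×0.9071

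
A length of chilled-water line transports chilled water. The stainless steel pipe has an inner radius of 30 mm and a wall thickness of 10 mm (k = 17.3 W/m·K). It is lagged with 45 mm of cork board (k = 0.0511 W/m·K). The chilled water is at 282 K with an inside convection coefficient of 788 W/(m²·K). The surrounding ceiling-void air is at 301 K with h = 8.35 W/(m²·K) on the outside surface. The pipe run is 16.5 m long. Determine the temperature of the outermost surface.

For a radial system each layer contributes R = ln(r_out/r_in)/(2πkL); films add R = 1/(hA).
R_inner film = 1/(h_i·2πr₁L) = 1/(788×2π×0.03×16.5) = 4.08×10^-4 K/W
R_stainless steel pipe wall = ln(40/30)/(2π×17.3×16.5) = 1.604×10^-4 K/W
R_cork board = ln(85/40)/(2π×0.0511×16.5) = 0.1423 K/W
R_outer film = 1/(h_o·2πr_oL) = 1/(8.35×2π×0.085×16.5) = 0.01359 K/W
R_total = 0.1564 K/W
Q = ΔT/R_total = 19/0.1564
Q = 121 W
T_interface = T_inner + Q·ΣR(inner→interface) = 282 + 121×0.1429

T ≈ 299 K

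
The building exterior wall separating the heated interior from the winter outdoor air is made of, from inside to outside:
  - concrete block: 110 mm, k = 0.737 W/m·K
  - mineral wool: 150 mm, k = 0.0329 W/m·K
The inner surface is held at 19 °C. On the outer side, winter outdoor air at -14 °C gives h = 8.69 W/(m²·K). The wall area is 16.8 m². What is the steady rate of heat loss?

Q ≈ 115 W

Treating each layer as a thermal resistance in series:
R_concrete block = L/(kA) = 0.11/(0.737×16.8) = 0.008884 K/W
R_mineral wool = L/(kA) = 0.15/(0.0329×16.8) = 0.2714 K/W
R_outer film = 1/(h_o·A) = 1/(8.69×16.8) = 0.00685 K/W
R_total = 0.2871 K/W
Q = ΔT / R_total = 33 / 0.2871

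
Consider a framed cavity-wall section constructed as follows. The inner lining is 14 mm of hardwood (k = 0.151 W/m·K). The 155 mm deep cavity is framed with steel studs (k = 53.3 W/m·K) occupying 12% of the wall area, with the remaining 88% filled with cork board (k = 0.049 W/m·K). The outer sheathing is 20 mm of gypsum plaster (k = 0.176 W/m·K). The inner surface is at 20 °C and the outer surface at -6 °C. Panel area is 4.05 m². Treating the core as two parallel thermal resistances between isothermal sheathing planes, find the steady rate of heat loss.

Q ≈ 457 W

Sheathing layers in series; stud and cavity paths in parallel between them.
R_inner = 0.014/(0.151×4.05) = 0.02289 K/W
R_stud  = 0.155/(53.3×0.12×4.05) = 0.005984 K/W
R_cav   = 0.155/(0.049×0.88×4.05) = 0.8876 K/W
1/R_core = 1/R_stud + 1/R_cav → R_core = 0.005944 K/W
R_outer = 0.02/(0.176×4.05) = 0.02806 K/W
R_total = 0.05689 K/W
Q = ΔT/R_total = 26/0.05689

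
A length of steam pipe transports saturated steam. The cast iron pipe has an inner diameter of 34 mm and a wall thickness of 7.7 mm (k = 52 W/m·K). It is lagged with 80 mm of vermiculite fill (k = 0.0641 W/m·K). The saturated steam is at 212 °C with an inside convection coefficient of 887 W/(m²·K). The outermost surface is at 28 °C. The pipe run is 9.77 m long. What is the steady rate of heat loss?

Q ≈ 500 W

Radial resistances (cylindrical: R_cond = ln(r_o/r_i)/(2πkL), R_conv = 1/(h·2πrL)):
R_inner film = 1/(h_i·2πr₁L) = 1/(887×2π×0.017×9.77) = 0.00108 K/W
R_cast iron pipe wall = ln(24.7/17)/(2π×52×9.77) = 1.17×10^-4 K/W
R_vermiculite fill = ln(104.7/24.7)/(2π×0.0641×9.77) = 0.367 K/W
R_total = 0.3682 K/W
Q = ΔT/R_total = 184/0.3682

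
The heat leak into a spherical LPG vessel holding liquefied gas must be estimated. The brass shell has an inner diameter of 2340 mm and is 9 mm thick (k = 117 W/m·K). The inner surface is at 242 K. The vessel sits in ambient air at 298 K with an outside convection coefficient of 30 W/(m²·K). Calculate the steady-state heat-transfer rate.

Q ≈ 29300 W

Each spherical layer contributes R = (1/r_i − 1/r_o)/(4πk):
R_brass shell = (1/1.17 − 1/1.179)/(4π×117) = 4.438×10^-6 K/W
R_outer film = 1/(h·4πr_o²) = 1/(30×4π×1.179²) = 0.001908 K/W
R_total = 0.001913 K/W
Q = ΔT/R_total = 56/0.001913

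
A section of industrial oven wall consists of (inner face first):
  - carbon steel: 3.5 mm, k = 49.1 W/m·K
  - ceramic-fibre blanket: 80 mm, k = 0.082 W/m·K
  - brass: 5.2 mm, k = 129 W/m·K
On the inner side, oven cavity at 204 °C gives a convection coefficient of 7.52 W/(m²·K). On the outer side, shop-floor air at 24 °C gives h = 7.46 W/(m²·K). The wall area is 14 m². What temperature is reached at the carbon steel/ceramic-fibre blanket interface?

Using the resistance-network approach (series):
R_inner film = 1/(h_i·A) = 1/(7.52×14) = 0.009498 K/W
R_carbon steel = L/(kA) = 0.0035/(49.1×14) = 5.092×10^-6 K/W
R_ceramic-fibre blanket = L/(kA) = 0.08/(0.082×14) = 0.06969 K/W
R_brass = L/(kA) = 0.0052/(129×14) = 2.879×10^-6 K/W
R_outer film = 1/(h_o·A) = 1/(7.46×14) = 0.009575 K/W
R_total = 0.08877 K/W;  Q = ΔT/R_total = 180/0.08877 = 2028 W
T_interface = T_inner − Q·ΣR(inner→interface) = 204 − 2030×0.009504

T ≈ 185 °C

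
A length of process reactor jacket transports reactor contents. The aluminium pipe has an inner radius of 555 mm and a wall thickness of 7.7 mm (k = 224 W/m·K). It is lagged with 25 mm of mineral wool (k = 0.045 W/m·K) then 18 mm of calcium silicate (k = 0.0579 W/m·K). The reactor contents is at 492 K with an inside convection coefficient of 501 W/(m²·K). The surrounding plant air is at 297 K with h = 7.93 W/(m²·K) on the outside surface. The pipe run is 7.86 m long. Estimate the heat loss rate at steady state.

Q ≈ 5670 W

Cylindrical conduction, so R = ln(r₂/r₁)/(2πkL) per layer, in series:
R_inner film = 1/(h_i·2πr₁L) = 1/(501×2π×0.555×7.86) = 7.282×10^-5 K/W
R_aluminium pipe wall = ln(562.7/555)/(2π×224×7.86) = 1.246×10^-6 K/W
R_mineral wool = ln(587.7/562.7)/(2π×0.045×7.86) = 0.01956 K/W
R_calcium silicate = ln(605.7/587.7)/(2π×0.0579×7.86) = 0.01055 K/W
R_outer film = 1/(h_o·2πr_oL) = 1/(7.93×2π×0.6057×7.86) = 0.004216 K/W
R_total = 0.0344 K/W
Q = ΔT/R_total = 195/0.0344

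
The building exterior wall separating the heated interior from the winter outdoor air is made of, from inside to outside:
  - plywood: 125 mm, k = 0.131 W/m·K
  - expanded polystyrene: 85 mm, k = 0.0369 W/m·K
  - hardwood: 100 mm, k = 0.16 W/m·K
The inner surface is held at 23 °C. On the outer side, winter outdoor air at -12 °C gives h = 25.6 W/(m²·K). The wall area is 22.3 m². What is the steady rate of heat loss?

Q ≈ 199 W

Model the wall as resistances in series:
R_plywood = L/(kA) = 0.125/(0.131×22.3) = 0.04279 K/W
R_expanded polystyrene = L/(kA) = 0.085/(0.0369×22.3) = 0.1033 K/W
R_hardwood = L/(kA) = 0.1/(0.16×22.3) = 0.02803 K/W
R_outer film = 1/(h_o·A) = 1/(25.6×22.3) = 0.001752 K/W
R_total = 0.1759 K/W
Q = ΔT / R_total = 35 / 0.1759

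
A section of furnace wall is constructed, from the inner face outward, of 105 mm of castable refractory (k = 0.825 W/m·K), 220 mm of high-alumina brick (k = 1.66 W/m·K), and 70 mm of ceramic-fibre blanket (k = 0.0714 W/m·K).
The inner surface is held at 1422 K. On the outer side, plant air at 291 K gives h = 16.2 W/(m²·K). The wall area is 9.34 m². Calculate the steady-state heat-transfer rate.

Series thermal resistances:
R_castable refractory = L/(kA) = 0.105/(0.825×9.34) = 0.01363 K/W
R_high-alumina brick = L/(kA) = 0.22/(1.66×9.34) = 0.01419 K/W
R_ceramic-fibre blanket = L/(kA) = 0.07/(0.0714×9.34) = 0.105 K/W
R_outer film = 1/(h_o·A) = 1/(16.2×9.34) = 0.006609 K/W
R_total = 0.1394 K/W
Q = ΔT / R_total = 1131 / 0.1394

Q ≈ 8110 W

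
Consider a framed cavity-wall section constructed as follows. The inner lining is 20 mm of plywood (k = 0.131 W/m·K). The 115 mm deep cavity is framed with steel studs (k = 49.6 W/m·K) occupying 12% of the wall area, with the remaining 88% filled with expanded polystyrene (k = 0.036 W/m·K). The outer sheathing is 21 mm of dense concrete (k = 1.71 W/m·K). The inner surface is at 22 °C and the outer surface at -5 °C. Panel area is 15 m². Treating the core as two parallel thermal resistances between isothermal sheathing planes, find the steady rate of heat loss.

Q ≈ 2200 W

Sheathing layers in series; stud and cavity paths in parallel between them.
R_inner = 0.02/(0.131×15) = 0.01018 K/W
R_stud  = 0.115/(49.6×0.12×15) = 0.001288 K/W
R_cav   = 0.115/(0.036×0.88×15) = 0.242 K/W
1/R_core = 1/R_stud + 1/R_cav → R_core = 0.001281 K/W
R_outer = 0.021/(1.71×15) = 8.187×10^-4 K/W
R_total = 0.01228 K/W
Q = ΔT/R_total = 27/0.01228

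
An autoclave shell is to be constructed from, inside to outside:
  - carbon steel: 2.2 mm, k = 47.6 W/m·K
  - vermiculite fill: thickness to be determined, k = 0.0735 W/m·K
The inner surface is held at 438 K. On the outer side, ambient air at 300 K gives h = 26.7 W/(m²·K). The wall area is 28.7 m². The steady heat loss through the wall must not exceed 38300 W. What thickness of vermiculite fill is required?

L ≈ 4.84 mm

Using the resistance-network approach (series):
R_carbon steel = L/(kA) = 0.0022/(47.6×28.7) = 1.61×10^-6 K/W
R_outer film = 1/(h_o·A) = 1/(26.7×28.7) = 0.001305 K/W
Sum of the known resistances R_other = 0.001307 K/W
Required total resistance R_tot = ΔT/Q_allow = 138/38300 = 0.003603 K/W
R_vermiculite fill = R_tot − R_other = 0.002297 K/W
L = R·k·A = 0.002297×0.0735×28.7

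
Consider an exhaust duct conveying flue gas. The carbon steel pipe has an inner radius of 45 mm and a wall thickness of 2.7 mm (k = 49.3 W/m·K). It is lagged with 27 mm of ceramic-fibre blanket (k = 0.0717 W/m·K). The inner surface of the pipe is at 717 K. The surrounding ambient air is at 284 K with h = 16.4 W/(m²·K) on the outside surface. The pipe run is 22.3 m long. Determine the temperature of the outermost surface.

Treating each annulus and film as a series resistance:
R_carbon steel pipe wall = ln(47.7/45)/(2π×49.3×22.3) = 8.435×10^-6 K/W
R_ceramic-fibre blanket = ln(74.7/47.7)/(2π×0.0717×22.3) = 0.04465 K/W
R_outer film = 1/(h_o·2πr_oL) = 1/(16.4×2π×0.0747×22.3) = 0.005826 K/W
R_total = 0.05048 K/W
Q = ΔT/R_total = 433/0.05048
Q = 8580 W
T_interface = T_inner − Q·ΣR(inner→interface) = 717 − 8580×0.04466

T ≈ 334 K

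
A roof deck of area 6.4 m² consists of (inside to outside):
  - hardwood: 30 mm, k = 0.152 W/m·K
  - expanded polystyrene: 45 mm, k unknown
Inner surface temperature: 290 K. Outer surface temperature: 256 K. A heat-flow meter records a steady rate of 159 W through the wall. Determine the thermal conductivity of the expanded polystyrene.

k ≈ 0.0384 W/(m·K)

Thermal resistances in series:
R_hardwood = L/(kA) = 0.03/(0.152×6.4) = 0.03084 K/W
Sum of known resistances R_other = 0.03084 K/W
Total R = ΔT/Q = 34/159 = 0.2138 K/W
R_expanded polystyrene = R_total − R_other = 0.183 K/W
k = L/(R·A) = 0.045/(0.183×6.4)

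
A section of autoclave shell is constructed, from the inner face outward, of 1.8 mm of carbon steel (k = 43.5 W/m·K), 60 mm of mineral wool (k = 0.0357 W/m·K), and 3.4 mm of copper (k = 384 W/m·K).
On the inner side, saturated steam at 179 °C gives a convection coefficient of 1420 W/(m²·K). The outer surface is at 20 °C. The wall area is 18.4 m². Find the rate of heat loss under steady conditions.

Model the wall as resistances in series:
R_inner film = 1/(h_i·A) = 1/(1420×18.4) = 3.827×10^-5 K/W
R_carbon steel = L/(kA) = 0.0018/(43.5×18.4) = 2.249×10^-6 K/W
R_mineral wool = L/(kA) = 0.06/(0.0357×18.4) = 0.09134 K/W
R_copper = L/(kA) = 0.0034/(384×18.4) = 4.812×10^-7 K/W
R_total = 0.09138 K/W
Q = ΔT / R_total = 159 / 0.09138

Q ≈ 1740 W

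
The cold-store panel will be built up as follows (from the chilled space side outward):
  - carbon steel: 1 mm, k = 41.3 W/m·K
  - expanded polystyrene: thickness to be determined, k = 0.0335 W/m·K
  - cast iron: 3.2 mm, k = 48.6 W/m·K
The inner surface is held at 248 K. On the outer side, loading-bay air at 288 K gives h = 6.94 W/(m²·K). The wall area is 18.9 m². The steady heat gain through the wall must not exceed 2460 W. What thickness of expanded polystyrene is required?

Series thermal resistances:
R_carbon steel = L/(kA) = 0.001/(41.3×18.9) = 1.281×10^-6 K/W
R_cast iron = L/(kA) = 0.0032/(48.6×18.9) = 3.484×10^-6 K/W
R_outer film = 1/(h_o·A) = 1/(6.94×18.9) = 0.007624 K/W
Sum of the known resistances R_other = 0.007629 K/W
Required total resistance R_tot = ΔT/Q_allow = 40/2460 = 0.01626 K/W
R_expanded polystyrene = R_tot − R_other = 0.008631 K/W
L = R·k·A = 0.008631×0.0335×18.9

L ≈ 5.47 mm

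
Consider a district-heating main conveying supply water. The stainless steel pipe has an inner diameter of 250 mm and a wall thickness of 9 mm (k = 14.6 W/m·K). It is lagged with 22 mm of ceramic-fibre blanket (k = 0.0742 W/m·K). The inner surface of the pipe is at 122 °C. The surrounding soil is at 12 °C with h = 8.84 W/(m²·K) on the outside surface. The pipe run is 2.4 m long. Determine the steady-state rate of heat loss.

Cylindrical conduction, so R = ln(r₂/r₁)/(2πkL) per layer, in series:
R_stainless steel pipe wall = ln(134/125)/(2π×14.6×2.4) = 3.158×10^-4 K/W
R_ceramic-fibre blanket = ln(156/134)/(2π×0.0742×2.4) = 0.1359 K/W
R_outer film = 1/(h_o·2πr_oL) = 1/(8.84×2π×0.156×2.4) = 0.04809 K/W
R_total = 0.1843 K/W
Q = ΔT/R_total = 110/0.1843

Q ≈ 597 W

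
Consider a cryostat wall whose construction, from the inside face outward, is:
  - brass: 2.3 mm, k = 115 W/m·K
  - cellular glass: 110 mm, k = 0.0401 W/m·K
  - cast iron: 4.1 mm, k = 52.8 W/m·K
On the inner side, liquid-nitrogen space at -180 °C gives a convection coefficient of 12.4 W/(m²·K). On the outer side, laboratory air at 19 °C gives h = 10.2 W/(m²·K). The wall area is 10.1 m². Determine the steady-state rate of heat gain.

Treating each layer as a thermal resistance in series:
R_inner film = 1/(h_i·A) = 1/(12.4×10.1) = 0.007985 K/W
R_brass = L/(kA) = 0.0023/(115×10.1) = 1.98×10^-6 K/W
R_cellular glass = L/(kA) = 0.11/(0.0401×10.1) = 0.2716 K/W
R_cast iron = L/(kA) = 0.0041/(52.8×10.1) = 7.688×10^-6 K/W
R_outer film = 1/(h_o·A) = 1/(10.2×10.1) = 0.009707 K/W
R_total = 0.2893 K/W
Q = ΔT / R_total = 199 / 0.2893

Q ≈ 688 W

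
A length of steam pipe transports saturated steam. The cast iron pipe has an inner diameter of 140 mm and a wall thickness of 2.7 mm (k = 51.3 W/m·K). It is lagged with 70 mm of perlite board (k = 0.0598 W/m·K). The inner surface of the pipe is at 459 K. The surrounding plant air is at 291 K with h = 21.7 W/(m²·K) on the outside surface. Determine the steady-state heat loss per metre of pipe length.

Per-layer cylindrical resistances, series-summed:
R_cast iron pipe wall = ln(72.7/70)/(2π×51.3×1) = 1.174×10^-4 K/W
R_perlite board = ln(142.7/72.7)/(2π×0.0598×1) = 1.795 K/W
R_outer film = 1/(h_o·2πr_oL) = 1/(21.7×2π×0.1427×1) = 0.0514 K/W
R_total = 1.846 K/W
Q = ΔT/R_total = 168/1.846

q′ ≈ 91 W/m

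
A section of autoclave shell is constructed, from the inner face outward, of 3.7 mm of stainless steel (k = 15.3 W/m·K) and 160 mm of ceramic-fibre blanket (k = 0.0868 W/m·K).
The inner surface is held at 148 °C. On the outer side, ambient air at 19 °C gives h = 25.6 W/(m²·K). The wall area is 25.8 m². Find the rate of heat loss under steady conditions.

Q ≈ 1770 W

Treating each layer as a thermal resistance in series:
R_stainless steel = L/(kA) = 0.0037/(15.3×25.8) = 9.373×10^-6 K/W
R_ceramic-fibre blanket = L/(kA) = 0.16/(0.0868×25.8) = 0.07145 K/W
R_outer film = 1/(h_o·A) = 1/(25.6×25.8) = 0.001514 K/W
R_total = 0.07297 K/W
Q = ΔT / R_total = 129 / 0.07297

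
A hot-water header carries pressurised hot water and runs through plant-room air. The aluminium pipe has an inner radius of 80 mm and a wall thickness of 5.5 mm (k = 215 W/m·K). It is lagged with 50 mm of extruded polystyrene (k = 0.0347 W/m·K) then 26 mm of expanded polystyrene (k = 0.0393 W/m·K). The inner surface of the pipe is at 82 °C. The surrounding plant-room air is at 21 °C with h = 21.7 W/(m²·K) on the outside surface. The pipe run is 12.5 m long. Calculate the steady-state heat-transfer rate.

Q ≈ 266 W

For a radial system each layer contributes R = ln(r_out/r_in)/(2πkL); films add R = 1/(hA).
R_aluminium pipe wall = ln(85.5/80)/(2π×215×12.5) = 3.938×10^-6 K/W
R_extruded polystyrene = ln(135.5/85.5)/(2π×0.0347×12.5) = 0.169 K/W
R_expanded polystyrene = ln(161.5/135.5)/(2π×0.0393×12.5) = 0.05687 K/W
R_outer film = 1/(h_o·2πr_oL) = 1/(21.7×2π×0.1615×12.5) = 0.003633 K/W
R_total = 0.2295 K/W
Q = ΔT/R_total = 61/0.2295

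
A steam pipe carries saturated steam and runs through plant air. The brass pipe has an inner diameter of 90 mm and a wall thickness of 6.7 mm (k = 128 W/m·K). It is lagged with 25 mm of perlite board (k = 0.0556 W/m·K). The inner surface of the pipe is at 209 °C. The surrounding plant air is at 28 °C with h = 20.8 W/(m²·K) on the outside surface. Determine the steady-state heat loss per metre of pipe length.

Per-layer cylindrical resistances, series-summed:
R_brass pipe wall = ln(51.7/45)/(2π×128×1) = 1.726×10^-4 K/W
R_perlite board = ln(76.7/51.7)/(2π×0.0556×1) = 1.129 K/W
R_outer film = 1/(h_o·2πr_oL) = 1/(20.8×2π×0.0767×1) = 0.09976 K/W
R_total = 1.229 K/W
Q = ΔT/R_total = 181/1.229

q′ ≈ 147 W/m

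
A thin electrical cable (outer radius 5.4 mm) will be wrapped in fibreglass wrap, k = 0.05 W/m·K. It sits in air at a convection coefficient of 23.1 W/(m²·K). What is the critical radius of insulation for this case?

r_cr ≈ 2.16 mm

For a cylinder r_cr = k/h = 0.05/23.1
r_cr = 2.16 mm; since the bare radius (5.4 mm) is above r_cr, any added insulation will reduce heat loss.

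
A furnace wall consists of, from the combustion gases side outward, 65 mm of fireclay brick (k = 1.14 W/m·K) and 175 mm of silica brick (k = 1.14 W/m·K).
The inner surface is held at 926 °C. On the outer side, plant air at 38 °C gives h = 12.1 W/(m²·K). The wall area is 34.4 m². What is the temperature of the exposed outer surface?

Thermal resistances in series:
R_fireclay brick = L/(kA) = 0.065/(1.14×34.4) = 0.001657 K/W
R_silica brick = L/(kA) = 0.175/(1.14×34.4) = 0.004462 K/W
R_outer film = 1/(h_o·A) = 1/(12.1×34.4) = 0.002402 K/W
R_total = 0.008522 K/W;  Q = ΔT/R_total = 888/0.008522 = 104200 W
T_interface = T_inner − Q·ΣR(inner→interface) = 926 − 104000×0.00612

T ≈ 288 °C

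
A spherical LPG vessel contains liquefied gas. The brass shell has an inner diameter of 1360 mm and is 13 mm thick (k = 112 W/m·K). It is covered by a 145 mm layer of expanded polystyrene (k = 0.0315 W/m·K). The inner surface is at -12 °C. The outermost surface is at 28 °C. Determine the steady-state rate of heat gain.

Radial (spherical) resistances in series:
R_brass shell = (1/0.68 − 1/0.693)/(4π×112) = 1.96×10^-5 K/W
R_expanded polystyrene = (1/0.693 − 1/0.838)/(4π×0.0315) = 0.6308 K/W
R_total = 0.6308 K/W
Q = ΔT/R_total = 40/0.6308

Q ≈ 63.4 W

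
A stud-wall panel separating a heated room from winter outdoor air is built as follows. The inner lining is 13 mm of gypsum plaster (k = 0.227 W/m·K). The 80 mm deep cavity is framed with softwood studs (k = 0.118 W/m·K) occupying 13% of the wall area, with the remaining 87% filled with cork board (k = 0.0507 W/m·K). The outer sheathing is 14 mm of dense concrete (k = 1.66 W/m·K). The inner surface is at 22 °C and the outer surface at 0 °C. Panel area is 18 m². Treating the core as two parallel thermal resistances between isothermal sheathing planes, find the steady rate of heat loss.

Q ≈ 281 W

Sheathing layers in series; stud and cavity paths in parallel between them.
R_inner = 0.013/(0.227×18) = 0.003182 K/W
R_stud  = 0.08/(0.118×0.13×18) = 0.2897 K/W
R_cav   = 0.08/(0.0507×0.87×18) = 0.1008 K/W
1/R_core = 1/R_stud + 1/R_cav → R_core = 0.07476 K/W
R_outer = 0.014/(1.66×18) = 4.685×10^-4 K/W
R_total = 0.07841 K/W
Q = ΔT/R_total = 22/0.07841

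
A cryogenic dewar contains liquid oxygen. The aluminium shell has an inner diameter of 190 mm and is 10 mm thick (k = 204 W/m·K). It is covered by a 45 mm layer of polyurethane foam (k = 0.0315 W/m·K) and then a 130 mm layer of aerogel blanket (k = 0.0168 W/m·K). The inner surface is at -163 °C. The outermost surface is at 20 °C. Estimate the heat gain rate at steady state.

For a spherical shell R = (1/r₁ − 1/r₂)/(4πk); film R = 1/(h·4πr²). In series:
R_aluminium shell = (1/0.095 − 1/0.105)/(4π×204) = 3.911×10^-4 K/W
R_polyurethane foam = (1/0.105 − 1/0.15)/(4π×0.0315) = 7.218 K/W
R_aerogel blanket = (1/0.15 − 1/0.28)/(4π×0.0168) = 14.66 K/W
R_total = 21.88 K/W
Q = ΔT/R_total = 183/21.88

Q ≈ 8.36 W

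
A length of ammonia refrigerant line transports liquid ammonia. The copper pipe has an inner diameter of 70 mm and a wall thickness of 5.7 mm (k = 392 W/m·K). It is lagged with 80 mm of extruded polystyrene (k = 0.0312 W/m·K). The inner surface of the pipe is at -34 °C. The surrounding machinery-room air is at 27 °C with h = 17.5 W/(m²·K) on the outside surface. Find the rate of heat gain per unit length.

Treating each annulus and film as a series resistance:
R_copper pipe wall = ln(40.7/35)/(2π×392×1) = 6.126×10^-5 K/W
R_extruded polystyrene = ln(120.7/40.7)/(2π×0.0312×1) = 5.545 K/W
R_outer film = 1/(h_o·2πr_oL) = 1/(17.5×2π×0.1207×1) = 0.07535 K/W
R_total = 5.621 K/W
Q = ΔT/R_total = 61/5.621

q′ ≈ 10.9 W/m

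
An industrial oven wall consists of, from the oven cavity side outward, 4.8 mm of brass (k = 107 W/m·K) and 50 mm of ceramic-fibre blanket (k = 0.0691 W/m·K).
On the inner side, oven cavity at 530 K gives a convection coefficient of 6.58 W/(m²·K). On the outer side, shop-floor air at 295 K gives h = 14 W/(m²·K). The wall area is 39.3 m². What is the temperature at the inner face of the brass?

T ≈ 492 K

Series thermal resistances:
R_inner film = 1/(h_i·A) = 1/(6.58×39.3) = 0.003867 K/W
R_brass = L/(kA) = 0.0048/(107×39.3) = 1.141×10^-6 K/W
R_ceramic-fibre blanket = L/(kA) = 0.05/(0.0691×39.3) = 0.01841 K/W
R_outer film = 1/(h_o·A) = 1/(14×39.3) = 0.001818 K/W
R_total = 0.0241 K/W;  Q = ΔT/R_total = 235/0.0241 = 9752 W
T_interface = T_inner − Q·ΣR(inner→interface) = 530 − 9750×0.003867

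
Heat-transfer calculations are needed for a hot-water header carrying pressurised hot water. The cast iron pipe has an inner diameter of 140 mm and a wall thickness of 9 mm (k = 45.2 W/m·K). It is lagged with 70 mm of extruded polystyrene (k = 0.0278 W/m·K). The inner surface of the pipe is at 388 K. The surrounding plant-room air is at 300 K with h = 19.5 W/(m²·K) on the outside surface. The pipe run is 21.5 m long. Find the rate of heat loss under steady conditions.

Q ≈ 513 W

For a radial system each layer contributes R = ln(r_out/r_in)/(2πkL); films add R = 1/(hA).
R_cast iron pipe wall = ln(79/70)/(2π×45.2×21.5) = 1.981×10^-5 K/W
R_extruded polystyrene = ln(149/79)/(2π×0.0278×21.5) = 0.169 K/W
R_outer film = 1/(h_o·2πr_oL) = 1/(19.5×2π×0.149×21.5) = 0.002548 K/W
R_total = 0.1715 K/W
Q = ΔT/R_total = 88/0.1715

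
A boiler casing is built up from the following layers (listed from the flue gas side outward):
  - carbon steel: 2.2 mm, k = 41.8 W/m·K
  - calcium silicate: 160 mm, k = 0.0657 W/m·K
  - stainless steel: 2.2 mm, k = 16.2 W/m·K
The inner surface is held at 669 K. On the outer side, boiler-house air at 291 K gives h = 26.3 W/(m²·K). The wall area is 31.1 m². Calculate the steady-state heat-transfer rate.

Q ≈ 4750 W

Thermal resistances in series:
R_carbon steel = L/(kA) = 0.0022/(41.8×31.1) = 1.692×10^-6 K/W
R_calcium silicate = L/(kA) = 0.16/(0.0657×31.1) = 0.07831 K/W
R_stainless steel = L/(kA) = 0.0022/(16.2×31.1) = 4.367×10^-6 K/W
R_outer film = 1/(h_o·A) = 1/(26.3×31.1) = 0.001223 K/W
R_total = 0.07953 K/W
Q = ΔT / R_total = 378 / 0.07953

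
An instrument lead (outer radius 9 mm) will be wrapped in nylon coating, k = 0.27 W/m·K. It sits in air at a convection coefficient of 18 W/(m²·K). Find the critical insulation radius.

For a cylinder r_cr = k/h = 0.27/18
r_cr = 15 mm; since the bare radius (9 mm) is below r_cr, adding a thin layer of insulation will *increase* heat loss.

r_cr ≈ 15 mm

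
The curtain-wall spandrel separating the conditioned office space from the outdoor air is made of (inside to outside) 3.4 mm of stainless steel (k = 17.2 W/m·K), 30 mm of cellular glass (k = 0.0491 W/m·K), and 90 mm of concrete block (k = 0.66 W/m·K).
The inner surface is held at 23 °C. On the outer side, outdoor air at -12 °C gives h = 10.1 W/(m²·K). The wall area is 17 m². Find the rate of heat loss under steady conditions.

Using the resistance-network approach (series):
R_stainless steel = L/(kA) = 0.0034/(17.2×17) = 1.163×10^-5 K/W
R_cellular glass = L/(kA) = 0.03/(0.0491×17) = 0.03594 K/W
R_concrete block = L/(kA) = 0.09/(0.66×17) = 0.008021 K/W
R_outer film = 1/(h_o·A) = 1/(10.1×17) = 0.005824 K/W
R_total = 0.0498 K/W
Q = ΔT / R_total = 35 / 0.0498

Q ≈ 703 W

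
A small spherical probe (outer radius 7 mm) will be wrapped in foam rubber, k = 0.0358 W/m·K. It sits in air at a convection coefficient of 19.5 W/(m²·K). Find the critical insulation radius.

r_cr ≈ 3.67 mm

For a sphere r_cr = 2k/h = 2×0.0358/19.5
r_cr = 3.67 mm; since the bare radius (7 mm) is above r_cr, any added insulation will reduce heat loss.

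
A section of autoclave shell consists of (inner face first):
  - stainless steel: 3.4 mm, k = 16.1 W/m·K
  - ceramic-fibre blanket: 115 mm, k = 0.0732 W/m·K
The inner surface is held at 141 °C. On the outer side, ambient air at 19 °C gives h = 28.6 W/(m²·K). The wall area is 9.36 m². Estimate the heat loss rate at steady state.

Q ≈ 711 W

Model the wall as resistances in series:
R_stainless steel = L/(kA) = 0.0034/(16.1×9.36) = 2.256×10^-5 K/W
R_ceramic-fibre blanket = L/(kA) = 0.115/(0.0732×9.36) = 0.1678 K/W
R_outer film = 1/(h_o·A) = 1/(28.6×9.36) = 0.003736 K/W
R_total = 0.1716 K/W
Q = ΔT / R_total = 122 / 0.1716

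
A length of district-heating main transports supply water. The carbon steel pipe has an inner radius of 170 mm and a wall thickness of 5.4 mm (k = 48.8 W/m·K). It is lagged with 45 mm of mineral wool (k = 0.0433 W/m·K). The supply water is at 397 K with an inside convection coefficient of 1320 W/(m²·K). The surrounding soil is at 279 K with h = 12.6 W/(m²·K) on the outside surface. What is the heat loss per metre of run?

Per-layer cylindrical resistances, series-summed:
R_inner film = 1/(h_i·2πr₁L) = 1/(1320×2π×0.17×1) = 7.092×10^-4 K/W
R_carbon steel pipe wall = ln(175.4/170)/(2π×48.8×1) = 1.02×10^-4 K/W
R_mineral wool = ln(220.4/175.4)/(2π×0.0433×1) = 0.8394 K/W
R_outer film = 1/(h_o·2πr_oL) = 1/(12.6×2π×0.2204×1) = 0.05731 K/W
R_total = 0.8975 K/W
Q = ΔT/R_total = 118/0.8975

q′ ≈ 131 W/m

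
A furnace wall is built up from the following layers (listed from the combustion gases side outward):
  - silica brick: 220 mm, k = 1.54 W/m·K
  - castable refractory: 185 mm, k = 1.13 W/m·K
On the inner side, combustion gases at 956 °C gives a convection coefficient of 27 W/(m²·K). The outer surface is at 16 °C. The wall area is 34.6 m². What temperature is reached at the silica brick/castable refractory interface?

Treating each layer as a thermal resistance in series:
R_inner film = 1/(h_i·A) = 1/(27×34.6) = 0.00107 K/W
R_silica brick = L/(kA) = 0.22/(1.54×34.6) = 0.004129 K/W
R_castable refractory = L/(kA) = 0.185/(1.13×34.6) = 0.004732 K/W
R_total = 0.009931 K/W;  Q = ΔT/R_total = 940/0.009931 = 94650 W
T_interface = T_inner − Q·ΣR(inner→interface) = 956 − 94700×0.005199

T ≈ 464 °C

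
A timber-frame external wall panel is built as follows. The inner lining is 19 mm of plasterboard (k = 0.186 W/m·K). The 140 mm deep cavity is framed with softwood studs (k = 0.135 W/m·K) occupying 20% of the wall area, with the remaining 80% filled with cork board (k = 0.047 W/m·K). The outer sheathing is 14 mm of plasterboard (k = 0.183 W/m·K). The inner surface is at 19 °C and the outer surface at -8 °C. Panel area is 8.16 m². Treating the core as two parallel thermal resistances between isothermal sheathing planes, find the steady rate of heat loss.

Sheathing layers in series; stud and cavity paths in parallel between them.
R_inner = 0.019/(0.186×8.16) = 0.01252 K/W
R_stud  = 0.14/(0.135×0.2×8.16) = 0.6354 K/W
R_cav   = 0.14/(0.047×0.8×8.16) = 0.4563 K/W
1/R_core = 1/R_stud + 1/R_cav → R_core = 0.2656 K/W
R_outer = 0.014/(0.183×8.16) = 0.009375 K/W
R_total = 0.2875 K/W
Q = ΔT/R_total = 27/0.2875

Q ≈ 93.9 W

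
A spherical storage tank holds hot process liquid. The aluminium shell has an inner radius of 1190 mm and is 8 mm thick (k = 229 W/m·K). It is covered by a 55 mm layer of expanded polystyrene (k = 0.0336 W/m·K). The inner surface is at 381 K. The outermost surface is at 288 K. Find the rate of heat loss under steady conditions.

For a spherical shell R = (1/r₁ − 1/r₂)/(4πk); film R = 1/(h·4πr²). In series:
R_aluminium shell = (1/1.19 − 1/1.198)/(4π×229) = 1.95×10^-6 K/W
R_expanded polystyrene = (1/1.198 − 1/1.253)/(4π×0.0336) = 0.08678 K/W
R_total = 0.08678 K/W
Q = ΔT/R_total = 93/0.08678

Q ≈ 1070 W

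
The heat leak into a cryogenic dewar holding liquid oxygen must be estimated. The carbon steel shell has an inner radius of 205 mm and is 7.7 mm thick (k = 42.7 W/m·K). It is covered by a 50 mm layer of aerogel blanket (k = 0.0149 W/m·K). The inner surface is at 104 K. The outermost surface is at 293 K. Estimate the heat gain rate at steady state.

Spherical conduction: R = (1/r_in − 1/r_out)/(4πk) per layer; series-sum.
R_carbon steel shell = (1/0.205 − 1/0.2127)/(4π×42.7) = 3.291×10^-4 K/W
R_aerogel blanket = (1/0.2127 − 1/0.2627)/(4π×0.0149) = 4.779 K/W
R_total = 4.779 K/W
Q = ΔT/R_total = 189/4.779

Q ≈ 39.5 W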